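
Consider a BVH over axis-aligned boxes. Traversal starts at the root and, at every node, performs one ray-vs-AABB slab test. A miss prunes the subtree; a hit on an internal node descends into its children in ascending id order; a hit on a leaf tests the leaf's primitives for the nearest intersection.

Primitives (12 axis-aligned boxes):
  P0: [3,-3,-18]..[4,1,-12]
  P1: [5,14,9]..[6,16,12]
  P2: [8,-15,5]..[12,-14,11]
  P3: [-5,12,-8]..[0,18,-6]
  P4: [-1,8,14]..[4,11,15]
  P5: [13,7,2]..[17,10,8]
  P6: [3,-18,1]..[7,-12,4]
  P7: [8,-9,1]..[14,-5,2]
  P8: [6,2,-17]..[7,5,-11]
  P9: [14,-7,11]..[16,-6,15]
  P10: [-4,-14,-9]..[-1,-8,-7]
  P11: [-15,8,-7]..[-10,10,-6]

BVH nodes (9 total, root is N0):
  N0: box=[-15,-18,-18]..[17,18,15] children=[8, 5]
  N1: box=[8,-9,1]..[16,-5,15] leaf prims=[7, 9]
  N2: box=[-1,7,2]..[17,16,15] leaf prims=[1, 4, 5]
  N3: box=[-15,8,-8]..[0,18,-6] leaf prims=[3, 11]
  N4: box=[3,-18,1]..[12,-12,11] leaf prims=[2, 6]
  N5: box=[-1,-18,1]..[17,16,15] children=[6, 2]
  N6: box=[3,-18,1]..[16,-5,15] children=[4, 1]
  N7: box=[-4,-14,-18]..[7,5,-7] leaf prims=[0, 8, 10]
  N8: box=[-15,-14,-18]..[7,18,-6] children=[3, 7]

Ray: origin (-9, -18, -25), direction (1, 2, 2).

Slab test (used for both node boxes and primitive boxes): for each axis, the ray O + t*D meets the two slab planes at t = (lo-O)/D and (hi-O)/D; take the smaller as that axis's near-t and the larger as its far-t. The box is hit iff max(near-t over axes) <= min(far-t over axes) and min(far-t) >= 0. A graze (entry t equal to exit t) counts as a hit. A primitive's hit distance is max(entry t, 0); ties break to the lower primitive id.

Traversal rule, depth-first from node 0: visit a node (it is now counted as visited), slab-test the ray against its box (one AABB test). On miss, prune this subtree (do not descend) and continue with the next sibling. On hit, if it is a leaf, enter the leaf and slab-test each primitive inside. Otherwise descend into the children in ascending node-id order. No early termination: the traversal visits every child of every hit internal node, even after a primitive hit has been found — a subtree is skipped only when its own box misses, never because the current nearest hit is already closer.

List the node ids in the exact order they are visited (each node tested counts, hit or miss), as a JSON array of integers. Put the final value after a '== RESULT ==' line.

Walk:
N0 x:[-6,26] y:[0,18] z:[7/2,20] -> hit [7/2,18], descend [5, 8]
  N5 x:[8,26] y:[0,17] z:[13,20] -> hit [13,17], descend [2, 6]
    N2 x:[8,26] y:[25/2,17] z:[27/2,20] -> hit [27/2,17] leaf, test {P1(miss), P4(miss), P5(miss)}
    N6 x:[12,25] y:[0,13/2] z:[13,20] -> miss, prune
  N8 x:[-6,16] y:[2,18] z:[7/2,19/2] -> hit [7/2,19/2], descend [3, 7]
    N3 x:[-6,9] y:[13,18] z:[17/2,19/2] -> miss, prune
    N7 x:[5,16] y:[2,23/2] z:[7/2,9] -> hit [5,9] leaf, test {P0(miss), P8(miss), P10(miss)}

Summary -> nodes [0, 5, 2, 6, 8, 3, 7]; box-tests=7; leaf-entries=2; first=miss

== RESULT ==
[0, 5, 2, 6, 8, 3, 7]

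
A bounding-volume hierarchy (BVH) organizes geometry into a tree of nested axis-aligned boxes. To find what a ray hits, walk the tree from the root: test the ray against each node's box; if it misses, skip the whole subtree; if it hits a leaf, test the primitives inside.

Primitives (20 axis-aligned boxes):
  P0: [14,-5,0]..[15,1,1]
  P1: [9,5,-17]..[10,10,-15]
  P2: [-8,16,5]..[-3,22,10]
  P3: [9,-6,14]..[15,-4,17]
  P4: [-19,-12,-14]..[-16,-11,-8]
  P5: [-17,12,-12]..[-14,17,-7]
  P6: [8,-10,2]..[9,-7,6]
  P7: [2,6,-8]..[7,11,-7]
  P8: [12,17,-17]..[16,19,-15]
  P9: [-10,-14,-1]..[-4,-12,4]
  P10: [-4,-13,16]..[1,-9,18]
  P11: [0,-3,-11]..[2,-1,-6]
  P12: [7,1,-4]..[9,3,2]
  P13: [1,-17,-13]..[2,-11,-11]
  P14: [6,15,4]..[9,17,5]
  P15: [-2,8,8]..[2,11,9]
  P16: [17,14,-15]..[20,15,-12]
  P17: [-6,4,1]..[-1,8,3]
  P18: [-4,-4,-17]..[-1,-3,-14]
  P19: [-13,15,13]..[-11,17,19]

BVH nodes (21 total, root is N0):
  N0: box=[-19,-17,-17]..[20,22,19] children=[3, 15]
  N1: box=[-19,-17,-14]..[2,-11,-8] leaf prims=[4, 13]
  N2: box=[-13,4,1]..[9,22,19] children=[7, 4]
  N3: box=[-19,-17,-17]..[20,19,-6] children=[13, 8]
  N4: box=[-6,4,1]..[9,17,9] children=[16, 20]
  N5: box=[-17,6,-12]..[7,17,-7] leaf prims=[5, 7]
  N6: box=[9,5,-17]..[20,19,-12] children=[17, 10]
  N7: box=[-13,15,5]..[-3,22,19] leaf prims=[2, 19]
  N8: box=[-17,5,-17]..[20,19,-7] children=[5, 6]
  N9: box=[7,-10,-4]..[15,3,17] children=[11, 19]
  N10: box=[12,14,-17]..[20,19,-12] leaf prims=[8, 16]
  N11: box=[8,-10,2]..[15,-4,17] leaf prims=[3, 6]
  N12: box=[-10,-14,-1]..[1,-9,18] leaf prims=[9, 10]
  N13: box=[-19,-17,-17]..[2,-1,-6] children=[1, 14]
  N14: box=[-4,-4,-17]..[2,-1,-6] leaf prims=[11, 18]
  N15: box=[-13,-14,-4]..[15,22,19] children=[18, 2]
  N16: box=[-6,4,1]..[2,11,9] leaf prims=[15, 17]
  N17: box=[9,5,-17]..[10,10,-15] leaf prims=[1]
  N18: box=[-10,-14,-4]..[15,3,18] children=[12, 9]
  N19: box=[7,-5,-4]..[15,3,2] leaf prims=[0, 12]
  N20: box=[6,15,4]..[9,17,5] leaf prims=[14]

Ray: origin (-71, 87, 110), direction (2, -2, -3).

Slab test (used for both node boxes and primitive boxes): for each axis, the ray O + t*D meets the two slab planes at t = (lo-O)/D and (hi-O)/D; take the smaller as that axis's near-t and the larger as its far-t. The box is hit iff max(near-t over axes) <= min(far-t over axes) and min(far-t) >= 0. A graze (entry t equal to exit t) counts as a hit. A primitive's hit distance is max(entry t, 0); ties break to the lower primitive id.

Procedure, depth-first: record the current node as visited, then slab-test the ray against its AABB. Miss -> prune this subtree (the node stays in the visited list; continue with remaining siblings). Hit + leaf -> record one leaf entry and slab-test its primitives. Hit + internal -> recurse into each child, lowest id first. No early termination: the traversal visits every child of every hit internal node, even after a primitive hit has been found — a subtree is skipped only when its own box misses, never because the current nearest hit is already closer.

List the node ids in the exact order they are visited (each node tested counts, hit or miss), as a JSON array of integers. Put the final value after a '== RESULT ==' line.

Trace the traversal:
N0 x:[26,91/2] y:[65/2,52] z:[91/3,127/3] -> hit [65/2,127/3], descend [3, 15]
  N3 x:[26,91/2] y:[34,52] z:[116/3,127/3] -> hit [116/3,127/3], descend [8, 13]
    N8 x:[27,91/2] y:[34,41] z:[39,127/3] -> hit [39,41], descend [5, 6]
      N5 x:[27,39] y:[35,81/2] z:[39,122/3] -> hit [39,39] leaf, test {P5(miss), P7@t=39}
      N6 x:[40,91/2] y:[34,41] z:[122/3,127/3] -> hit [122/3,41], descend [10, 17]
        N10 x:[83/2,91/2] y:[34,73/2] z:[122/3,127/3] -> miss, prune
        N17 x:[40,81/2] y:[77/2,41] z:[125/3,127/3] -> miss, prune
    N13 x:[26,73/2] y:[44,52] z:[116/3,127/3] -> miss, prune
  N15 x:[29,43] y:[65/2,101/2] z:[91/3,38] -> hit [65/2,38], descend [2, 18]
    N2 x:[29,40] y:[65/2,83/2] z:[91/3,109/3] -> hit [65/2,109/3], descend [4, 7]
      N4 x:[65/2,40] y:[35,83/2] z:[101/3,109/3] -> hit [35,109/3], descend [16, 20]
        N16 x:[65/2,73/2] y:[38,83/2] z:[101/3,109/3] -> miss, prune
        N20 x:[77/2,40] y:[35,36] z:[35,106/3] -> miss, prune
      N7 x:[29,34] y:[65/2,36] z:[91/3,35] -> hit [65/2,34] leaf, test {P2@t=100/3, P19(miss)}
    N18 x:[61/2,43] y:[42,101/2] z:[92/3,38] -> miss, prune

order=[0, 3, 8, 5, 6, 10, 17, 13, 15, 2, 4, 16, 20, 7, 18]  |boxes|=15  |leaves|=2  hit=P2

== RESULT ==
[0, 3, 8, 5, 6, 10, 17, 13, 15, 2, 4, 16, 20, 7, 18]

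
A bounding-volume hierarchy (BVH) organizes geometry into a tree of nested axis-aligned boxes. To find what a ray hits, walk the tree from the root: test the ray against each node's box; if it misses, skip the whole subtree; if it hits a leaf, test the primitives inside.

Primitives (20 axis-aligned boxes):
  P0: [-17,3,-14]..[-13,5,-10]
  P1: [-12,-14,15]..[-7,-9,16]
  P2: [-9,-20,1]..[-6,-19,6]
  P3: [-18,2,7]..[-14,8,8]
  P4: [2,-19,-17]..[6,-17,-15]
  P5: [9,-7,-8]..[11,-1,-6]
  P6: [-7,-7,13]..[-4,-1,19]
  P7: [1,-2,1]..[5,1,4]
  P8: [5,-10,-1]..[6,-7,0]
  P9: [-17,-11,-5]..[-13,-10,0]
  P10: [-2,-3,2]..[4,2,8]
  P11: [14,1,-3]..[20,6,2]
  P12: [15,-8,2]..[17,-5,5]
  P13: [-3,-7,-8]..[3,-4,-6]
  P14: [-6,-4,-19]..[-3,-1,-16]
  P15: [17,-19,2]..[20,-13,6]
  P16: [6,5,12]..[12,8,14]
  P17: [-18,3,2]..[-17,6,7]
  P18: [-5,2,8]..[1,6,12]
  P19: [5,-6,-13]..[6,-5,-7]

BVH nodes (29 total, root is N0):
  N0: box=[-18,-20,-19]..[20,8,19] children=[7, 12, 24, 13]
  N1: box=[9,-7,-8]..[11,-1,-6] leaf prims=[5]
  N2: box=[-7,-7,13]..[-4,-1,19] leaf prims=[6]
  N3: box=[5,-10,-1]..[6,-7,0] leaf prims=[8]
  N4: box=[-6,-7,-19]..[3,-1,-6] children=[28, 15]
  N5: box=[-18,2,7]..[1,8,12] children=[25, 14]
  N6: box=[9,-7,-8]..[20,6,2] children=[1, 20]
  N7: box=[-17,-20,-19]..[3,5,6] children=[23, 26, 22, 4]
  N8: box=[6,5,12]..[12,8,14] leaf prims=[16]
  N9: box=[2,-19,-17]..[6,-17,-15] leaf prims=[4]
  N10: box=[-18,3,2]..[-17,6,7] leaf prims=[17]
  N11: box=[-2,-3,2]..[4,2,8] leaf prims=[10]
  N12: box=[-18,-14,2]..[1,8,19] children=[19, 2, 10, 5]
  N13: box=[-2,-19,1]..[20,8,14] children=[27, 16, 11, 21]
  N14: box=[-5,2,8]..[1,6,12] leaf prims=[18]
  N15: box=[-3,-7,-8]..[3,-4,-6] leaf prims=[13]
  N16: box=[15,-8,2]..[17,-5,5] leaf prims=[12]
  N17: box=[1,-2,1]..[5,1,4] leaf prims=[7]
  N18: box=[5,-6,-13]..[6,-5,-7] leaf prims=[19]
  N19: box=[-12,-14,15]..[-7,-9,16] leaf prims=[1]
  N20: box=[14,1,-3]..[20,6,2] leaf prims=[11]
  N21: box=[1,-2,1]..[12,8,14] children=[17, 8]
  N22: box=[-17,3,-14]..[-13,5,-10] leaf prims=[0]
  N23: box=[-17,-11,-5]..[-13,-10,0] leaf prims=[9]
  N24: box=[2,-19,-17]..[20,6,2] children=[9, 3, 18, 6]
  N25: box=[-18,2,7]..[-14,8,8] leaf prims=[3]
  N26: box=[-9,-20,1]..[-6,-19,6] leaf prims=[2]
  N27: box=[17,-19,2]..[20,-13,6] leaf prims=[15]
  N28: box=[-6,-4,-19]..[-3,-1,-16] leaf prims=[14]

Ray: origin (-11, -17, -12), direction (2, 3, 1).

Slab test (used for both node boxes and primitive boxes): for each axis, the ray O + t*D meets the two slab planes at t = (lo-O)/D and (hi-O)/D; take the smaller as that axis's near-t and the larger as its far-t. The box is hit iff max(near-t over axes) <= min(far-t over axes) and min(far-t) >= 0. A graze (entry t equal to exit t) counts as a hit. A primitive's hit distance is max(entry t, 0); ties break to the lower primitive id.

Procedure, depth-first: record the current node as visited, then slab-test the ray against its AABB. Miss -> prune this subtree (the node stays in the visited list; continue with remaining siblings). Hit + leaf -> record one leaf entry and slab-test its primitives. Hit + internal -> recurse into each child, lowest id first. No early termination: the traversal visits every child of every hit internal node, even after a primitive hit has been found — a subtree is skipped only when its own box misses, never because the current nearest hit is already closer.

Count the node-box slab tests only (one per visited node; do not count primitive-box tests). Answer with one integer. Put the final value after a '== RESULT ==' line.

Traverse from the root:
N0 x:[-7/2,31/2] y:[-1,25/3] z:[-7,31] -> hit [-1,25/3], descend [7, 12, 13, 24]
  N7 x:[-3,7] y:[-1,22/3] z:[-7,18] -> hit [-1,7], descend [4, 22, 23, 26]
    N4 x:[5/2,7] y:[10/3,16/3] z:[-7,6] -> hit [10/3,16/3], descend [15, 28]
      N15 x:[4,7] y:[10/3,13/3] z:[4,6] -> hit [4,13/3] leaf, test {P13@t=4}
      N28 x:[5/2,4] y:[13/3,16/3] z:[-7,-4] -> miss, prune
    N22 x:[-3,-1] y:[20/3,22/3] z:[-2,2] -> miss, prune
    N23 x:[-3,-1] y:[2,7/3] z:[7,12] -> miss, prune
    N26 x:[1,5/2] y:[-1,-2/3] z:[13,18] -> miss, prune
  N12 x:[-7/2,6] y:[1,25/3] z:[14,31] -> miss, prune
  N13 x:[9/2,31/2] y:[-2/3,25/3] z:[13,26] -> miss, prune
  N24 x:[13/2,31/2] y:[-2/3,23/3] z:[-5,14] -> hit [13/2,23/3], descend [3, 6, 9, 18]
    N3 x:[8,17/2] y:[7/3,10/3] z:[11,12] -> miss, prune
    N6 x:[10,31/2] y:[10/3,23/3] z:[4,14] -> miss, prune
    N9 x:[13/2,17/2] y:[-2/3,0] z:[-5,-3] -> miss, prune
    N18 x:[8,17/2] y:[11/3,4] z:[-1,5] -> miss, prune

15 AABB tests over nodes [0, 7, 4, 15, 28, 22, 23, 26, 12, 13, 24, 3, 6, 9, 18]; 1 leaf entered; closest P13.

== RESULT ==
15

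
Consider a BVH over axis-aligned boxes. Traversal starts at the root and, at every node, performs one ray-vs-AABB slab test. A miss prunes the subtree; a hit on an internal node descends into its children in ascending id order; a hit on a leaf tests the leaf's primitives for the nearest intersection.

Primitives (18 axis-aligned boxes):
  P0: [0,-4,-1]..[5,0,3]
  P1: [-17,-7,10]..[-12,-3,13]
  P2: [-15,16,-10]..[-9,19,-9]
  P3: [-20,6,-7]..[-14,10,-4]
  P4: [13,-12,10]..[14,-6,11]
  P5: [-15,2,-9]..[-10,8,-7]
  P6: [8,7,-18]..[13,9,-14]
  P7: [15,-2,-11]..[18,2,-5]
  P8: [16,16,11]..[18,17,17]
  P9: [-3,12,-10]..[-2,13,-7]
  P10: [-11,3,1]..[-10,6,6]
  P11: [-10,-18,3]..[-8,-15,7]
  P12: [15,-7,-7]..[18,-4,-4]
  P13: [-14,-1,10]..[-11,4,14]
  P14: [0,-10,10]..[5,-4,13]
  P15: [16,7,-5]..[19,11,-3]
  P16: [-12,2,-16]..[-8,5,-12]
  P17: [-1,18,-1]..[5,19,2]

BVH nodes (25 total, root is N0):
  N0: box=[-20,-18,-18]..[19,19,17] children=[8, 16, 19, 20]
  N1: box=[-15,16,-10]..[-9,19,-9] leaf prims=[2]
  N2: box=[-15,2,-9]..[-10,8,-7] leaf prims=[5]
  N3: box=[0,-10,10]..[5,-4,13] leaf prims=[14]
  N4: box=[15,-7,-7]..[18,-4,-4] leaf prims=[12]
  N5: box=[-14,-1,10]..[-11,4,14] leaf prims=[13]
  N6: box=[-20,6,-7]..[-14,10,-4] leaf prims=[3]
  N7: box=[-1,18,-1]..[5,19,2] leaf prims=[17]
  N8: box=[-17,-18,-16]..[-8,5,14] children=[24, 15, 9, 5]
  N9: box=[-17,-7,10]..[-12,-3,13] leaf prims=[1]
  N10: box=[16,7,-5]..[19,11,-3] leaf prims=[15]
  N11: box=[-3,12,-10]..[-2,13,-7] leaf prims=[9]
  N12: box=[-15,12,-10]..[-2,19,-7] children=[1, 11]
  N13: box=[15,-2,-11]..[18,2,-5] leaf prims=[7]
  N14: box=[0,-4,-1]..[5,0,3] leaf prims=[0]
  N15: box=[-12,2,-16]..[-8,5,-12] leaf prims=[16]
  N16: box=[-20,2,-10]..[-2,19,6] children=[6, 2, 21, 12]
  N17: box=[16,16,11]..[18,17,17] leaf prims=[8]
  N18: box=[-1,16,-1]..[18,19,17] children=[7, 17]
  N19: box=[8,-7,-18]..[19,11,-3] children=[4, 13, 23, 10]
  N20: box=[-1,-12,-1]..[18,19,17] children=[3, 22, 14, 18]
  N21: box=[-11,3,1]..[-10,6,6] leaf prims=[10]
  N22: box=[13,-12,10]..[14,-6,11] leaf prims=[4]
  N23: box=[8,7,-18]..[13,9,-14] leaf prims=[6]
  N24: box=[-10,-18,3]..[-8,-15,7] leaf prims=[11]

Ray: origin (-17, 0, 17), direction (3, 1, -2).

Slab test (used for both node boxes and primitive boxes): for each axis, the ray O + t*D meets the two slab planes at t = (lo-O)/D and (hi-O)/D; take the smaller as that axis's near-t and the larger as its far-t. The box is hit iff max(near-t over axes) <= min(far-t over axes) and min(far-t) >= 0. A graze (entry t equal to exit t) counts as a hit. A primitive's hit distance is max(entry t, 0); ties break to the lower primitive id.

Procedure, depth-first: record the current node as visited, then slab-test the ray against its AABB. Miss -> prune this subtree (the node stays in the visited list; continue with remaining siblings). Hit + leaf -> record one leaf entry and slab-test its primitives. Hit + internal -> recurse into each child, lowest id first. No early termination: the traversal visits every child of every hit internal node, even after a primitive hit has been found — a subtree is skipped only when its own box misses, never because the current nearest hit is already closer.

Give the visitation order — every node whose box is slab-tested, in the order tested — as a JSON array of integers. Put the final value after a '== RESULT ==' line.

Trace the traversal:
N0 x:[-1,12] y:[-18,19] z:[0,35/2] -> hit [0,12], descend [8, 16, 19, 20]
  N8 x:[0,3] y:[-18,5] z:[3/2,33/2] -> hit [3/2,3], descend [5, 9, 15, 24]
    N5 x:[1,2] y:[-1,4] z:[3/2,7/2] -> hit [3/2,2] leaf, test {P13@t=3/2}
    N9 x:[0,5/3] y:[-7,-3] z:[2,7/2] -> miss, prune
    N15 x:[5/3,3] y:[2,5] z:[29/2,33/2] -> miss, prune
    N24 x:[7/3,3] y:[-18,-15] z:[5,7] -> miss, prune
  N16 x:[-1,5] y:[2,19] z:[11/2,27/2] -> miss, prune
  N19 x:[25/3,12] y:[-7,11] z:[10,35/2] -> hit [10,11], descend [4, 10, 13, 23]
    N4 x:[32/3,35/3] y:[-7,-4] z:[21/2,12] -> miss, prune
    N10 x:[11,12] y:[7,11] z:[10,11] -> hit [11,11] leaf, test {P15@t=11}
    N13 x:[32/3,35/3] y:[-2,2] z:[11,14] -> miss, prune
    N23 x:[25/3,10] y:[7,9] z:[31/2,35/2] -> miss, prune
  N20 x:[16/3,35/3] y:[-12,19] z:[0,9] -> hit [16/3,9], descend [3, 14, 18, 22]
    N3 x:[17/3,22/3] y:[-10,-4] z:[2,7/2] -> miss, prune
    N14 x:[17/3,22/3] y:[-4,0] z:[7,9] -> miss, prune
    N18 x:[16/3,35/3] y:[16,19] z:[0,9] -> miss, prune
    N22 x:[10,31/3] y:[-12,-6] z:[3,7/2] -> miss, prune

17 AABB tests over nodes [0, 8, 5, 9, 15, 24, 16, 19, 4, 10, 13, 23, 20, 3, 14, 18, 22]; 2 leaves entered; closest P13.

== RESULT ==
[0, 8, 5, 9, 15, 24, 16, 19, 4, 10, 13, 23, 20, 3, 14, 18, 22]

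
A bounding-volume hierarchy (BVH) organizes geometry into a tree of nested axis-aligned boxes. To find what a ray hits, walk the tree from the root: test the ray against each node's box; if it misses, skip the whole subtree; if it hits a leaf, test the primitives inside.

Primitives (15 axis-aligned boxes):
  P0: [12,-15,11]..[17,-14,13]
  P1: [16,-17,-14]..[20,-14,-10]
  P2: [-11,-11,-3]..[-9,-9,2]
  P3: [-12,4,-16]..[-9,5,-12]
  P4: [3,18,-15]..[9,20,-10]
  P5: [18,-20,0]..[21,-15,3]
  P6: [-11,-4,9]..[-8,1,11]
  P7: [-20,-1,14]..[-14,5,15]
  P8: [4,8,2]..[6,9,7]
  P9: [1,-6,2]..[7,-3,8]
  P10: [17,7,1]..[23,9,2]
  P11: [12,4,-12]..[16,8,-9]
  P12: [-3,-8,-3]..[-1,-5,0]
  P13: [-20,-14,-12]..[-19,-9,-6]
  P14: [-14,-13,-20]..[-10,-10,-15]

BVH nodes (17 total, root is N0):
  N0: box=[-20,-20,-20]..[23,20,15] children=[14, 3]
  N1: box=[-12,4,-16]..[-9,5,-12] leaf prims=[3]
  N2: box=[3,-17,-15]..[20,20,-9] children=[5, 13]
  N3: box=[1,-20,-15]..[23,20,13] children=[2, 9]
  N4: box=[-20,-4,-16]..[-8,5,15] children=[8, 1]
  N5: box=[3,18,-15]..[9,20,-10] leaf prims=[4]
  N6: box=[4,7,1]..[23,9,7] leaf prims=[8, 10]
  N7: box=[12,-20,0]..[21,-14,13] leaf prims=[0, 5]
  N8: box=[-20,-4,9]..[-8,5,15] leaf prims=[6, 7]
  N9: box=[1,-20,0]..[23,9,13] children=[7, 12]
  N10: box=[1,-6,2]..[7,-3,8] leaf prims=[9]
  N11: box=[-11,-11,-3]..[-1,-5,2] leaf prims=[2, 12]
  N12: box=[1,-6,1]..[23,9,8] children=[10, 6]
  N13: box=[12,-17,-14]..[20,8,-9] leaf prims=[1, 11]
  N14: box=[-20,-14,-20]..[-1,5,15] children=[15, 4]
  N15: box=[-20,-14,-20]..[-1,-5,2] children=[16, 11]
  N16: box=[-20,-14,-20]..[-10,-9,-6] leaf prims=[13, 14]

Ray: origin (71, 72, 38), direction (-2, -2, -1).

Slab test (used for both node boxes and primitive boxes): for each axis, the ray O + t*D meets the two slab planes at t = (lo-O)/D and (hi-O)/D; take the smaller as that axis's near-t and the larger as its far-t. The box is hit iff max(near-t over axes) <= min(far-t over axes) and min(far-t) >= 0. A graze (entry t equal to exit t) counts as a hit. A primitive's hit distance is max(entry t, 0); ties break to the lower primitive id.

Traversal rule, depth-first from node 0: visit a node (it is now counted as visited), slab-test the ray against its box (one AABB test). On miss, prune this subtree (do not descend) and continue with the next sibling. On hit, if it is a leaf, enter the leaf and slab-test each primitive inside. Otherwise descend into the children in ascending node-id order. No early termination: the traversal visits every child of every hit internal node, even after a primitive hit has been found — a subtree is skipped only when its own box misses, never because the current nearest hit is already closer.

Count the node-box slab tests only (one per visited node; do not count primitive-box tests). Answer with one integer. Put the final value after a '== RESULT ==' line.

Traverse from the root:
N0 x:[24,91/2] y:[26,46] z:[23,58] -> hit [26,91/2], descend [3, 14]
  N3 x:[24,35] y:[26,46] z:[25,53] -> hit [26,35], descend [2, 9]
    N2 x:[51/2,34] y:[26,89/2] z:[47,53] -> miss, prune
    N9 x:[24,35] y:[63/2,46] z:[25,38] -> hit [63/2,35], descend [7, 12]
      N7 x:[25,59/2] y:[43,46] z:[25,38] -> miss, prune
      N12 x:[24,35] y:[63/2,39] z:[30,37] -> hit [63/2,35], descend [6, 10]
        N6 x:[24,67/2] y:[63/2,65/2] z:[31,37] -> hit [63/2,65/2] leaf, test {P8(miss), P10(miss)}
        N10 x:[32,35] y:[75/2,39] z:[30,36] -> miss, prune
  N14 x:[36,91/2] y:[67/2,43] z:[23,58] -> hit [36,43], descend [4, 15]
    N4 x:[79/2,91/2] y:[67/2,38] z:[23,54] -> miss, prune
    N15 x:[36,91/2] y:[77/2,43] z:[36,58] -> hit [77/2,43], descend [11, 16]
      N11 x:[36,41] y:[77/2,83/2] z:[36,41] -> hit [77/2,41] leaf, test {P2@t=81/2, P12(miss)}
      N16 x:[81/2,91/2] y:[81/2,43] z:[44,58] -> miss, prune

Visited [0, 3, 2, 9, 7, 12, 6, 10, 14, 4, 15, 11, 16]. Tests: 13 box, 2 leaf. Nearest: P2.

== RESULT ==
13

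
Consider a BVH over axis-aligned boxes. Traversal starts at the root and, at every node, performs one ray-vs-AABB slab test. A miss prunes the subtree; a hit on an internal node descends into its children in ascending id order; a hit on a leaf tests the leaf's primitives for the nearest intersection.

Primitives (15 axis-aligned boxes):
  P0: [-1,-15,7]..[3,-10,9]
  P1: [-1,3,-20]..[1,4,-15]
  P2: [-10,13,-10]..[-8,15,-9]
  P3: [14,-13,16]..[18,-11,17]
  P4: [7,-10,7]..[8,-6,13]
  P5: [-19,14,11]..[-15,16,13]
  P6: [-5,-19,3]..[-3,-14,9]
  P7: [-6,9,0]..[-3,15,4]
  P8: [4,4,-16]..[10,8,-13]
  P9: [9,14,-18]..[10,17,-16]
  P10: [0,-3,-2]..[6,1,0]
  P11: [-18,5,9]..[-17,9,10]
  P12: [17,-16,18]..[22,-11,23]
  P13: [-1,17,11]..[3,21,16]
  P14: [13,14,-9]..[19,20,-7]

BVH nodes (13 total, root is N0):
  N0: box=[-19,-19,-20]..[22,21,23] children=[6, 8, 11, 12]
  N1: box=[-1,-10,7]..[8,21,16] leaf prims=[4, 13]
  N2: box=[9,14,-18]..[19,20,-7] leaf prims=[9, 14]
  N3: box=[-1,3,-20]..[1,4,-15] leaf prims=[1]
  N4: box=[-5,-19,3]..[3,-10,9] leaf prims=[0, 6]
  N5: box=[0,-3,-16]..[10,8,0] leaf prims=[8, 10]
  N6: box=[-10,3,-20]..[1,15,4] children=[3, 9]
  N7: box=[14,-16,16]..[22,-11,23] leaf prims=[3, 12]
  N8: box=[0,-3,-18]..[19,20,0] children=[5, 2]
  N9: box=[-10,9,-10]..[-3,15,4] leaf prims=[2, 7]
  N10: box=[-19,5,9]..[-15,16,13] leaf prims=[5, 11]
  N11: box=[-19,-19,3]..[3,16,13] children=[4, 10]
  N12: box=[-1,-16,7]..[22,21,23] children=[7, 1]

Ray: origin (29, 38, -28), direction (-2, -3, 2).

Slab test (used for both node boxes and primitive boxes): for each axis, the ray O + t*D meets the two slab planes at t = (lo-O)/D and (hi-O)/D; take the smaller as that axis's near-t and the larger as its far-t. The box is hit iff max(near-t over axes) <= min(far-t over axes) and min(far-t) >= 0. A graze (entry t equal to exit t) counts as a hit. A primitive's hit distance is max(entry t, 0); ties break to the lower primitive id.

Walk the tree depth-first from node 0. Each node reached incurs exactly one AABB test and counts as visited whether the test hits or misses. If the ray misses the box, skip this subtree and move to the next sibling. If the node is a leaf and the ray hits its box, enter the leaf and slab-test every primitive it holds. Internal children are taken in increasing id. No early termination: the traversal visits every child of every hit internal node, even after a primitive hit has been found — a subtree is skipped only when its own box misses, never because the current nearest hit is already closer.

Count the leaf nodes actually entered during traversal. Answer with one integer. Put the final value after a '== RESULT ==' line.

Walk:
N0 x:[7/2,24] y:[17/3,19] z:[4,51/2] -> hit [17/3,19], descend [6, 8, 11, 12]
  N6 x:[14,39/2] y:[23/3,35/3] z:[4,16] -> miss, prune
  N8 x:[5,29/2] y:[6,41/3] z:[5,14] -> hit [6,41/3], descend [2, 5]
    N2 x:[5,10] y:[6,8] z:[5,21/2] -> hit [6,8] leaf, test {P9(miss), P14(miss)}
    N5 x:[19/2,29/2] y:[10,41/3] z:[6,14] -> hit [10,41/3] leaf, test {P8(miss), P10@t=13}
  N11 x:[13,24] y:[22/3,19] z:[31/2,41/2] -> hit [31/2,19], descend [4, 10]
    N4 x:[13,17] y:[16,19] z:[31/2,37/2] -> hit [16,17] leaf, test {P0(miss), P6(miss)}
    N10 x:[22,24] y:[22/3,11] z:[37/2,41/2] -> miss, prune
  N12 x:[7/2,15] y:[17/3,18] z:[35/2,51/2] -> miss, prune

order=[0, 6, 8, 2, 5, 11, 4, 10, 12]  |boxes|=9  |leaves|=3  hit=P10

== RESULT ==
3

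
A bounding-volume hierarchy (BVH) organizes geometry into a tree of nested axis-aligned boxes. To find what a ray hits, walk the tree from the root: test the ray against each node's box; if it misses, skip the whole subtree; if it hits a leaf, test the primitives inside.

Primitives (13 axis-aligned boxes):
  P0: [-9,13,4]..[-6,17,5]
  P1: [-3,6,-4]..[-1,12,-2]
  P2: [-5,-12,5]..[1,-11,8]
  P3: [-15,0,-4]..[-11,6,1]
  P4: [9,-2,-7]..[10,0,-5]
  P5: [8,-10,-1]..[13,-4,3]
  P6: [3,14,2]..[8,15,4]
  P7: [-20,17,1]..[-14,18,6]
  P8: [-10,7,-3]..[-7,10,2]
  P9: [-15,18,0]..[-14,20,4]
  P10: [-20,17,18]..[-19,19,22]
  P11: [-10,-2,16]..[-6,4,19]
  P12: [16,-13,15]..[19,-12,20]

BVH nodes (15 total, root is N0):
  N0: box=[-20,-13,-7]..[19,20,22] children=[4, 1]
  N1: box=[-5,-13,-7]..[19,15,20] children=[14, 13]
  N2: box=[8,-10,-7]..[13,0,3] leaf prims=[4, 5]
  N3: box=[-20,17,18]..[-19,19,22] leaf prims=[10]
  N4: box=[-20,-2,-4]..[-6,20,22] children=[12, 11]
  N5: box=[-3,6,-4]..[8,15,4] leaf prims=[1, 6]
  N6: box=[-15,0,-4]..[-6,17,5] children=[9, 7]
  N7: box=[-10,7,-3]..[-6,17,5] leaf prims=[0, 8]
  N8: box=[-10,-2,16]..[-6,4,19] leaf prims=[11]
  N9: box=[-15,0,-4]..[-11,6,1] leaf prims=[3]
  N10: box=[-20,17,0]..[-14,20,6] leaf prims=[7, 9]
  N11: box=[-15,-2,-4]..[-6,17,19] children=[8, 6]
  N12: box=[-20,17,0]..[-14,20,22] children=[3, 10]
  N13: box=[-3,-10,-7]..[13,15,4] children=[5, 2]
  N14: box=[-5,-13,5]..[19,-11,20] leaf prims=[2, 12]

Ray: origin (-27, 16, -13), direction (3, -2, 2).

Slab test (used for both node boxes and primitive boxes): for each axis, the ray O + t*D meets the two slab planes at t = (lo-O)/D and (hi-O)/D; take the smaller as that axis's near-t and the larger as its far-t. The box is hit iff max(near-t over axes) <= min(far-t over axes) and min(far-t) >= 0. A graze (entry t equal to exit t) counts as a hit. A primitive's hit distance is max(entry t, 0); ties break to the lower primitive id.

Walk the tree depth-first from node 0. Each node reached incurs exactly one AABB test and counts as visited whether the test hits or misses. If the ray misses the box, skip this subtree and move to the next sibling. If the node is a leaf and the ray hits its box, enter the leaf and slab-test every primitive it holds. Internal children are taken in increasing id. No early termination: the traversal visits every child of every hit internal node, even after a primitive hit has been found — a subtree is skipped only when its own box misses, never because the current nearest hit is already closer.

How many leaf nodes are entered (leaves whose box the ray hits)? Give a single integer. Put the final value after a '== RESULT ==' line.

Walk:
N0 x:[7/3,46/3] y:[-2,29/2] z:[3,35/2] -> hit [3,29/2], descend [1, 4]
  N1 x:[22/3,46/3] y:[1/2,29/2] z:[3,33/2] -> hit [22/3,29/2], descend [13, 14]
    N13 x:[8,40/3] y:[1/2,13] z:[3,17/2] -> hit [8,17/2], descend [2, 5]
      N2 x:[35/3,40/3] y:[8,13] z:[3,8] -> miss, prune
      N5 x:[8,35/3] y:[1/2,5] z:[9/2,17/2] -> miss, prune
    N14 x:[22/3,46/3] y:[27/2,29/2] z:[9,33/2] -> hit [27/2,29/2] leaf, test {P2(miss), P12@t=43/3}
  N4 x:[7/3,7] y:[-2,9] z:[9/2,35/2] -> hit [9/2,7], descend [11, 12]
    N11 x:[4,7] y:[-1/2,9] z:[9/2,16] -> hit [9/2,7], descend [6, 8]
      N6 x:[4,7] y:[-1/2,8] z:[9/2,9] -> hit [9/2,7], descend [7, 9]
        N7 x:[17/3,7] y:[-1/2,9/2] z:[5,9] -> miss, prune
        N9 x:[4,16/3] y:[5,8] z:[9/2,7] -> hit [5,16/3] leaf, test {P3@t=5}
      N8 x:[17/3,7] y:[6,9] z:[29/2,16] -> miss, prune
    N12 x:[7/3,13/3] y:[-2,-1/2] z:[13/2,35/2] -> miss, prune

13 AABB tests over nodes [0, 1, 13, 2, 5, 14, 4, 11, 6, 7, 9, 8, 12]; 2 leaves entered; closest P3.

== RESULT ==
2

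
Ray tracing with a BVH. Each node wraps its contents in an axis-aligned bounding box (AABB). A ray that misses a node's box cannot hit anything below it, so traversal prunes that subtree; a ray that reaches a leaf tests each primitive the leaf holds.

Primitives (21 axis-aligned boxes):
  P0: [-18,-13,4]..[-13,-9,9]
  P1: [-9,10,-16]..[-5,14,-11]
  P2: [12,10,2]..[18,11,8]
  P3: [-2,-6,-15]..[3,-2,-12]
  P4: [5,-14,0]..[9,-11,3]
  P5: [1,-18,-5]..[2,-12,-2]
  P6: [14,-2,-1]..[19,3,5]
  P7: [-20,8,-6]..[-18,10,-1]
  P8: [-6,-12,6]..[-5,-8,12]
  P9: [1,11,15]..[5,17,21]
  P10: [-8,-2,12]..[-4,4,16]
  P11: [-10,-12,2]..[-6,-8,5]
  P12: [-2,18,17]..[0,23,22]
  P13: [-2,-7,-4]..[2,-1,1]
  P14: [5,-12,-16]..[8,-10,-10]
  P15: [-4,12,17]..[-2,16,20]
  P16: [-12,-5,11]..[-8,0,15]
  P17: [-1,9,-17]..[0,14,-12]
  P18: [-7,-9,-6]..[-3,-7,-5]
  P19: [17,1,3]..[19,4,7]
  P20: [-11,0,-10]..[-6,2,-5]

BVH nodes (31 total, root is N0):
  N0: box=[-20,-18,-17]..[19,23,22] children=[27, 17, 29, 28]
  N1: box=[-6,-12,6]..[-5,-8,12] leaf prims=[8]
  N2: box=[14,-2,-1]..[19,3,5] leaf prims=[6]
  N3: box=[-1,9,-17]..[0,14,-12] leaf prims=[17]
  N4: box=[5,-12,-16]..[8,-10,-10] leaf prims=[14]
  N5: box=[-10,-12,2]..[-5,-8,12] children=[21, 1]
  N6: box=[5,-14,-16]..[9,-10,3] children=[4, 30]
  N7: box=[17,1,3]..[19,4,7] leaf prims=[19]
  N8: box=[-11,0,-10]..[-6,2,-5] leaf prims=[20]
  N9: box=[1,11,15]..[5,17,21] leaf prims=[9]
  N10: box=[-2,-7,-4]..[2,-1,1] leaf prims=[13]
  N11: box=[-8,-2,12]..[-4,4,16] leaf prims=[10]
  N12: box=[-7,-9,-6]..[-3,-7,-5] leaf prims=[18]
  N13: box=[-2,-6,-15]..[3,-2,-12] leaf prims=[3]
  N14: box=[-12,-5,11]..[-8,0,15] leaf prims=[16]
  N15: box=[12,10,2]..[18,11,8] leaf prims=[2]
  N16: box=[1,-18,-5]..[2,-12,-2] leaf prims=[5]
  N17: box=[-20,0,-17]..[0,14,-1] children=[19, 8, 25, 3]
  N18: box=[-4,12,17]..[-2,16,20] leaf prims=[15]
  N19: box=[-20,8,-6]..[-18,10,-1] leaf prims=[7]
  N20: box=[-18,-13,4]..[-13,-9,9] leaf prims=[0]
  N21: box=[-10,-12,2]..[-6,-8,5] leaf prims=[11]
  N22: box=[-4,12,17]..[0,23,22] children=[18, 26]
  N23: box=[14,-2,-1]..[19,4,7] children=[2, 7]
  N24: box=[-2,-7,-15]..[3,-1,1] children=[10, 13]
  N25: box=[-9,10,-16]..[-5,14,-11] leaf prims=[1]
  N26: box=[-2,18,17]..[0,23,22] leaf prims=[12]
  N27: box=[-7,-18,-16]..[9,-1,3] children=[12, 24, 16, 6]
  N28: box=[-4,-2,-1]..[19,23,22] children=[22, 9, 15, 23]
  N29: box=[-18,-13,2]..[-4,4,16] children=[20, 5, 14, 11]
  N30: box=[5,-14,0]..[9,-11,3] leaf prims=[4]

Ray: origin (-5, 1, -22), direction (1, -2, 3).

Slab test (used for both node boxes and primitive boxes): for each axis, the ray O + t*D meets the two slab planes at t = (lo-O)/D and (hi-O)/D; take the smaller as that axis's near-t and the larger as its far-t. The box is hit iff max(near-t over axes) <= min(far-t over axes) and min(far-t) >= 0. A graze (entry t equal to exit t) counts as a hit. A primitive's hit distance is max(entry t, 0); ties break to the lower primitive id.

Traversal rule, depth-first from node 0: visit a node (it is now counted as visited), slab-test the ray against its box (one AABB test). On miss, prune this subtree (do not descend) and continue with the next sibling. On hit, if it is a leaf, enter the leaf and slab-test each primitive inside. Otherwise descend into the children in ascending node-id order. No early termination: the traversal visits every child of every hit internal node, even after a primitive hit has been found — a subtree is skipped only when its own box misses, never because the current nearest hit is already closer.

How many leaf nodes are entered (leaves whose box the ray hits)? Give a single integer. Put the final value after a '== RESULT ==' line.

Trace the traversal:
N0 x:[-15,24] y:[-11,19/2] z:[5/3,44/3] -> hit [5/3,19/2], descend [17, 27, 28, 29]
  N17 x:[-15,5] y:[-13/2,1/2] z:[5/3,7] -> miss, prune
  N27 x:[-2,14] y:[1,19/2] z:[2,25/3] -> hit [2,25/3], descend [6, 12, 16, 24]
    N6 x:[10,14] y:[11/2,15/2] z:[2,25/3] -> miss, prune
    N12 x:[-2,2] y:[4,5] z:[16/3,17/3] -> miss, prune
    N16 x:[6,7] y:[13/2,19/2] z:[17/3,20/3] -> hit [13/2,20/3] leaf, test {P5@t=13/2}
    N24 x:[3,8] y:[1,4] z:[7/3,23/3] -> hit [3,4], descend [10, 13]
      N10 x:[3,7] y:[1,4] z:[6,23/3] -> miss, prune
      N13 x:[3,8] y:[3/2,7/2] z:[7/3,10/3] -> hit [3,10/3] leaf, test {P3@t=3}
  N28 x:[1,24] y:[-11,3/2] z:[7,44/3] -> miss, prune
  N29 x:[-13,1] y:[-3/2,7] z:[8,38/3] -> miss, prune

Summary -> nodes [0, 17, 27, 6, 12, 16, 24, 10, 13, 28, 29]; box-tests=11; leaf-entries=2; first=P3

== RESULT ==
2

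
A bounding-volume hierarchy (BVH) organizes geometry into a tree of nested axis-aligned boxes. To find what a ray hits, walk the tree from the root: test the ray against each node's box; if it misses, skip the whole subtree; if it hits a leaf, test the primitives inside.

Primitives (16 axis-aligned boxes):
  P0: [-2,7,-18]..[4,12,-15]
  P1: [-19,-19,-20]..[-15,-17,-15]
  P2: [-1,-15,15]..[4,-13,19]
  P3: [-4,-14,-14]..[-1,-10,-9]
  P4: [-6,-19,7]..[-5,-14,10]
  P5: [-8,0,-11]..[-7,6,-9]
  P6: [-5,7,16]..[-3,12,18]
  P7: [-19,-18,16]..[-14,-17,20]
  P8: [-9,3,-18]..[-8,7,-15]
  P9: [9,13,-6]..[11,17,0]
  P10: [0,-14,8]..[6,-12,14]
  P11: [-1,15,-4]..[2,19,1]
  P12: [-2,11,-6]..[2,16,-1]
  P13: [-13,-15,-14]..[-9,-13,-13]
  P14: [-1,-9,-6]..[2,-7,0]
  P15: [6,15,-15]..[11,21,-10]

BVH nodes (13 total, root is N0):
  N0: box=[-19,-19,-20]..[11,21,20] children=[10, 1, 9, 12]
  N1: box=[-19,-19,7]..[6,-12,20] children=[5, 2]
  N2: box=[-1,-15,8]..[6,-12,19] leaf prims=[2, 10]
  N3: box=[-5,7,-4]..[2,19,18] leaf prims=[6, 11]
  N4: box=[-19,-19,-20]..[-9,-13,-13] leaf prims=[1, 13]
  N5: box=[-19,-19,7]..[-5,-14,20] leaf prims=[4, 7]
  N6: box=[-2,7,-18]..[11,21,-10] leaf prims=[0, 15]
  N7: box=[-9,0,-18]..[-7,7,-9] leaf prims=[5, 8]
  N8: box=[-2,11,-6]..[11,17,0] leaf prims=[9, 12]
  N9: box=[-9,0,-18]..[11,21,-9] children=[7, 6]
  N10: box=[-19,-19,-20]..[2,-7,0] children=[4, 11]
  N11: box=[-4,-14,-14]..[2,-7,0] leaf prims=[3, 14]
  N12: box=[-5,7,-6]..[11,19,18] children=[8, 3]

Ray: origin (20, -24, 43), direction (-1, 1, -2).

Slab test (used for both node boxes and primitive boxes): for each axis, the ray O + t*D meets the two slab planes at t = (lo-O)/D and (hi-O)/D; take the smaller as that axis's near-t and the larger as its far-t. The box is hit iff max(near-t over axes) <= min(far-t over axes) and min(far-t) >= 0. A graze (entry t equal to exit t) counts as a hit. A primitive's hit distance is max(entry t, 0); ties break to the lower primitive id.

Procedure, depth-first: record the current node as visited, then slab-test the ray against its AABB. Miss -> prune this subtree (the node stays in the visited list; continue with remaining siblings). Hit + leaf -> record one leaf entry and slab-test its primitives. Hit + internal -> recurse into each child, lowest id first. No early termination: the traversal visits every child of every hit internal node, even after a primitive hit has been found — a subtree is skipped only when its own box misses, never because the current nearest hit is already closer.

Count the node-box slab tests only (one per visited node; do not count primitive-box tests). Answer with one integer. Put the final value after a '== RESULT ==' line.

Traverse from the root:
N0 x:[9,39] y:[5,45] z:[23/2,63/2] -> hit [23/2,63/2], descend [1, 9, 10, 12]
  N1 x:[14,39] y:[5,12] z:[23/2,18] -> miss, prune
  N9 x:[9,29] y:[24,45] z:[26,61/2] -> hit [26,29], descend [6, 7]
    N6 x:[9,22] y:[31,45] z:[53/2,61/2] -> miss, prune
    N7 x:[27,29] y:[24,31] z:[26,61/2] -> hit [27,29] leaf, test {P5@t=27, P8@t=29}
  N10 x:[18,39] y:[5,17] z:[43/2,63/2] -> miss, prune
  N12 x:[9,25] y:[31,43] z:[25/2,49/2] -> miss, prune

Summary -> nodes [0, 1, 9, 6, 7, 10, 12]; box-tests=7; leaf-entries=1; first=P5

== RESULT ==
7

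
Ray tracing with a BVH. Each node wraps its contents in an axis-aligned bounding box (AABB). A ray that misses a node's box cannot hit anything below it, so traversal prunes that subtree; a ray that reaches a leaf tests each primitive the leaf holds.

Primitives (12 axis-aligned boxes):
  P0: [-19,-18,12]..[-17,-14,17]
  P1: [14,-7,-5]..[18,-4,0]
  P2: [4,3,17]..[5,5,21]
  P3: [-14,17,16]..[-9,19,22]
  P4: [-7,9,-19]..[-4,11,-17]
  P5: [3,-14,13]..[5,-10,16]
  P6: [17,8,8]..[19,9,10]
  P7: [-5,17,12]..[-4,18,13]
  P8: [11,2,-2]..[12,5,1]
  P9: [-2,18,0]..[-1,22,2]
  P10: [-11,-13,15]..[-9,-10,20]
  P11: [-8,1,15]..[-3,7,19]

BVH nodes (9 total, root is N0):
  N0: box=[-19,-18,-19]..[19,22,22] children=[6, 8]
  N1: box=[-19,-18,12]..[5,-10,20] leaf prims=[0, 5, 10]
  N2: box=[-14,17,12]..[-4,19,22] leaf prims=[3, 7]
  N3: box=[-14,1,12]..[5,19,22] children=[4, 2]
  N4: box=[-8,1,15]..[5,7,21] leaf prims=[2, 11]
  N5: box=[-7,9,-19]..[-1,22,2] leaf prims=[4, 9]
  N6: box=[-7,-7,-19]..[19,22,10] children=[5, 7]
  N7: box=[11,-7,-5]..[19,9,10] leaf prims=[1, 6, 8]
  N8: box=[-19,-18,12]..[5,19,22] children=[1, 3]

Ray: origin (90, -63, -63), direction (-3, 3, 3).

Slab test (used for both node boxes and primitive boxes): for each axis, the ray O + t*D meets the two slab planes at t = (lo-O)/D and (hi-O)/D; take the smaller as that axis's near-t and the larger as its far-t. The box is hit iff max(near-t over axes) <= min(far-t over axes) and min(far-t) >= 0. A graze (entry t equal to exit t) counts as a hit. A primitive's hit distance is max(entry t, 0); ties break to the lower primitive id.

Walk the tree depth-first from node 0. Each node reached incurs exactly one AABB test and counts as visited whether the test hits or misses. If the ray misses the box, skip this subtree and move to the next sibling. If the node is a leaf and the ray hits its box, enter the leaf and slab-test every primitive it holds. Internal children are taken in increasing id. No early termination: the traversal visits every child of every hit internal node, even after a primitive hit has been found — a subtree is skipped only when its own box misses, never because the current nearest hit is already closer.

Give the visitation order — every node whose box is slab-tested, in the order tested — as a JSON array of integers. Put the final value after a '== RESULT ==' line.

Walk:
N0 x:[71/3,109/3] y:[15,85/3] z:[44/3,85/3] -> hit [71/3,85/3], descend [6, 8]
  N6 x:[71/3,97/3] y:[56/3,85/3] z:[44/3,73/3] -> hit [71/3,73/3], descend [5, 7]
    N5 x:[91/3,97/3] y:[24,85/3] z:[44/3,65/3] -> miss, prune
    N7 x:[71/3,79/3] y:[56/3,24] z:[58/3,73/3] -> hit [71/3,24] leaf, test {P1(miss), P6@t=71/3, P8(miss)}
  N8 x:[85/3,109/3] y:[15,82/3] z:[25,85/3] -> miss, prune

Summary -> nodes [0, 6, 5, 7, 8]; box-tests=5; leaf-entries=1; first=P6

== RESULT ==
[0, 6, 5, 7, 8]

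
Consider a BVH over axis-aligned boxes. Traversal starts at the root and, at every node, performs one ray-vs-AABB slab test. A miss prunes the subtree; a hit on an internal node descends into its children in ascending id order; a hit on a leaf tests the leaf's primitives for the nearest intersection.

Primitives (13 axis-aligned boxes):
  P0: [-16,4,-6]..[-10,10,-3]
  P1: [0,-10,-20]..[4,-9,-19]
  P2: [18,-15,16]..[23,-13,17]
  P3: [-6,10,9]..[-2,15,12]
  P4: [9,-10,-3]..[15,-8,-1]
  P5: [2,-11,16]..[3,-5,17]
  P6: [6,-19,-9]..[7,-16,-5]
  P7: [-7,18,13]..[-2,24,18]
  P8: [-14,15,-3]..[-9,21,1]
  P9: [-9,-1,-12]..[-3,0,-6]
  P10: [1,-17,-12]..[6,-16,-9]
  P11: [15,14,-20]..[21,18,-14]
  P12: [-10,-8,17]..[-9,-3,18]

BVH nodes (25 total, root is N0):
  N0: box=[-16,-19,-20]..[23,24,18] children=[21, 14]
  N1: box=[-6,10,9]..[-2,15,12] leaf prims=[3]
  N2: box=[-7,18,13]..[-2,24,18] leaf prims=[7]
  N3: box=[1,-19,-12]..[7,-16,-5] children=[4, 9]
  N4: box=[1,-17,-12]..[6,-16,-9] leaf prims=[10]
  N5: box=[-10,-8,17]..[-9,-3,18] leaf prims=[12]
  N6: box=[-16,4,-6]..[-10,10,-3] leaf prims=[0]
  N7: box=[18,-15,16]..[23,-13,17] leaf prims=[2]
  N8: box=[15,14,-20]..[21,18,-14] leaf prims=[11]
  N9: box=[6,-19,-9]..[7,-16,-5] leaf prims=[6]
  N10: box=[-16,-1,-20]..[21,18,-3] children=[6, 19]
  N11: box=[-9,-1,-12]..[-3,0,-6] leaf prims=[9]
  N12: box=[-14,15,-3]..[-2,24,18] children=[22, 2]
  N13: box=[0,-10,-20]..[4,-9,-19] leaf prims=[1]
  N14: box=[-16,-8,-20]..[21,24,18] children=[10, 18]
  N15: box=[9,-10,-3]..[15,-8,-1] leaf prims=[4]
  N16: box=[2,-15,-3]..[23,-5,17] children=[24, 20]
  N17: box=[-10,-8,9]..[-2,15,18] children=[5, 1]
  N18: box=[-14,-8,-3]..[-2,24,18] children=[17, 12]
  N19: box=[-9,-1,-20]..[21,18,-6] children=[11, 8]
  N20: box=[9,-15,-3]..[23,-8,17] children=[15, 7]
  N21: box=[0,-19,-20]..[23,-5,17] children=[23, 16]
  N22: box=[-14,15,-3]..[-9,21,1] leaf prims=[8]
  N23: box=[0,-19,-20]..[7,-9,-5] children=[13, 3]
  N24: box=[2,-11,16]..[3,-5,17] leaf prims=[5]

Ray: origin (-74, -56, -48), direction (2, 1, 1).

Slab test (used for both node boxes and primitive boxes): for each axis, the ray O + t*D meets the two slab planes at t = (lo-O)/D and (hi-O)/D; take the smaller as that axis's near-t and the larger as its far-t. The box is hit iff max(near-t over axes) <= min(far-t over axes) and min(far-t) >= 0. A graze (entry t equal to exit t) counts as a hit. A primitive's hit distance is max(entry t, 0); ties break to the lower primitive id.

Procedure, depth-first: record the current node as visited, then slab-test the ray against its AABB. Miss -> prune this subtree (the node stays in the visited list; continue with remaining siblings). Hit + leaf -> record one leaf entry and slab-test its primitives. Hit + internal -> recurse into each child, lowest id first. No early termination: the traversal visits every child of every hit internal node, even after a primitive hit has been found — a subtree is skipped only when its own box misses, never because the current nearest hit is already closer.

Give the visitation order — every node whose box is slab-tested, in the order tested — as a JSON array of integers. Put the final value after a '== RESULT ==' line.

Trace the traversal:
N0 x:[29,97/2] y:[37,80] z:[28,66] -> hit [37,97/2], descend [14, 21]
  N14 x:[29,95/2] y:[48,80] z:[28,66] -> miss, prune
  N21 x:[37,97/2] y:[37,51] z:[28,65] -> hit [37,97/2], descend [16, 23]
    N16 x:[38,97/2] y:[41,51] z:[45,65] -> hit [45,97/2], descend [20, 24]
      N20 x:[83/2,97/2] y:[41,48] z:[45,65] -> hit [45,48], descend [7, 15]
        N7 x:[46,97/2] y:[41,43] z:[64,65] -> miss, prune
        N15 x:[83/2,89/2] y:[46,48] z:[45,47] -> miss, prune
      N24 x:[38,77/2] y:[45,51] z:[64,65] -> miss, prune
    N23 x:[37,81/2] y:[37,47] z:[28,43] -> hit [37,81/2], descend [3, 13]
      N3 x:[75/2,81/2] y:[37,40] z:[36,43] -> hit [75/2,40], descend [4, 9]
        N4 x:[75/2,40] y:[39,40] z:[36,39] -> hit [39,39] leaf, test {P10@t=39}
        N9 x:[40,81/2] y:[37,40] z:[39,43] -> hit [40,40] leaf, test {P6@t=40}
      N13 x:[37,39] y:[46,47] z:[28,29] -> miss, prune

Visited [0, 14, 21, 16, 20, 7, 15, 24, 23, 3, 4, 9, 13]. Tests: 13 box, 2 leaf. Nearest: P10.

== RESULT ==
[0, 14, 21, 16, 20, 7, 15, 24, 23, 3, 4, 9, 13]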